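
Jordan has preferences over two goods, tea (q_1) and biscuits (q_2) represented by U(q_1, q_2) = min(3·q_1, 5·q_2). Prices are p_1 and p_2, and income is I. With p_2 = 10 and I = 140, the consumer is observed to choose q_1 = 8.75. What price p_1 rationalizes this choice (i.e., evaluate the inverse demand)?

p_1 = 10

Leontief preferences: the optimum is at the kink where q_1/5 = q_2/3, i.e. q_2 = (3/5)·q_1.
Budget: p_1·q_1 + p_2·(3/5)·q_1 = I, so (5·p_1 + 3·p_2)·q_1 = 5·I.
Demand: q_1*(p_1,p_2,I) = 5·I/(5·p_1 + 3·p_2), q_2* = 3·I/(5·p_1 + 3·p_2).
Set q_1* = 8.75 in the demand function and solve for p_1: p_1 = 10.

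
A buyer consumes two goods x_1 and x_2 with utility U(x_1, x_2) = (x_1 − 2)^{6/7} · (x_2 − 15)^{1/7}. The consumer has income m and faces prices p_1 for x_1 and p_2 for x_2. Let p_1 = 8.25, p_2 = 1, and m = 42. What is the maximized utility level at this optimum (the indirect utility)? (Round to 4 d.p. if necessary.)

This is Cobb-Douglas in (x_1−2, x_2−15): tangency gives 6/7·p_2·(x_2−15) = 1/7·p_1·(x_1−2).
After buying the subsistence bundle (2, 15), a share 6/7 of the remaining income goes to x_1: x_1* = 2 + 6/7·(m − 2p_1 − 15p_2)/p_1.
Discretionary income = 42 − 2·8.25 − 15·1 = 10.5; x_1* = 2 + 6/7·10.5/8.25 = 3.0909; x_2* = 15 + 1/7·10.5/1 = 16.5.
Utility at the optimum: U(3.0909, 16.5) = 1.1417.

V = 1.1417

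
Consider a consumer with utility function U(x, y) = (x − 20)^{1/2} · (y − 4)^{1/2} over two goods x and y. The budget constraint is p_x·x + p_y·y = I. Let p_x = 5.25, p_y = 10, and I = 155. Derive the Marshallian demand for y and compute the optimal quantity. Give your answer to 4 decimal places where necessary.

MRS = (y−4)/(x−20). Tangency with p_x/p_y gives y−4 = (p_x/p_y)·(x−20).
Substituting into the budget: x* = 20 + 0.5·(I − 20·p_x − 4·p_y)/p_x, and y* = 4 + 0.5·(…)/p_y.
Discretionary income = 155 − 20·5.25 − 4·10 = 10; y* = 4 + 0.5·10/10 = 4.5.

y* = 4.5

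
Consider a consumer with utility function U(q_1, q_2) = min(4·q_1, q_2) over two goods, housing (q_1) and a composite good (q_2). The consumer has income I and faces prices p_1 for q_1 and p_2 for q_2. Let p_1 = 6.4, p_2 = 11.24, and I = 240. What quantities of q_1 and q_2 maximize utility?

With perfect complements, no substitution: consume in ratio q_1:q_2 = 1:4.
Budget: p_1·q_1 + p_2·4·q_1 = I, so (p_1 + 4·p_2)·q_1 = I.
Demand: q_1*(p_1,p_2,I) = I/(p_1 + 4·p_2), q_2* = 4·I/(p_1 + 4·p_2).
Here 6.4 + 4·11.24 = 51.36, giving q_1* = 4.6729 and q_2* = 18.6916.

q_1* = 4.6729, q_2* = 18.6916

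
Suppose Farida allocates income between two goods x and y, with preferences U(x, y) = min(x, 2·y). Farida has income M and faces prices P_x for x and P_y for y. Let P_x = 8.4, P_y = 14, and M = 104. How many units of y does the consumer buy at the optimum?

Demand: x*(P_x,P_y,M) = 2·M/(2·P_x + P_y), y* = M/(2·P_x + P_y).
Here 2·8.4 + 14 = 30.8, giving y* = 3.3766.

y* = 3.3766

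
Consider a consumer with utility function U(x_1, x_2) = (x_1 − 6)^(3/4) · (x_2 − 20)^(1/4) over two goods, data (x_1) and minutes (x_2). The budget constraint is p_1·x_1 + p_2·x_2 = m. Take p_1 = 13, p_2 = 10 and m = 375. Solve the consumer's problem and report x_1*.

x_1* = 11.5962

MRS = 3·(x_2−20)/(x_1−6). Tangency with p_1/p_2 gives x_2−20 = (1/3)·(p_1/p_2)·(x_1−6).
After buying the subsistence bundle (6, 20), a share 0.75 of the remaining income goes to x_1: x_1* = 6 + 0.75·(m − 6p_1 − 20p_2)/p_1.
Discretionary income = 375 − 6·13 − 20·10 = 97; x_1* = 6 + 0.75·97/13 = 11.5962.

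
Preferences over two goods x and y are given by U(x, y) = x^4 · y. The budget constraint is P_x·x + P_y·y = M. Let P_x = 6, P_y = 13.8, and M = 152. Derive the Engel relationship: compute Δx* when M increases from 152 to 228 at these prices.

Δx* = 10.1333

The MRS is 4·y/x. Set MRS = P_x/P_y.
Rearranging, P_y·y = (1/4)·P_x·x. Substituting into the budget gives P_x·x·(1 + (1/4)) = M.
Demand: x*(P_x,P_y,M) = 0.8·M/P_x and y* = 0.2·M/P_y.
At P_x=6, P_y=13.8, M=152: x* = 0.8·152/6 = 20.2667.
At M' = 228: x* = 30.4. Change: 30.4 − 20.2667 = 10.1333.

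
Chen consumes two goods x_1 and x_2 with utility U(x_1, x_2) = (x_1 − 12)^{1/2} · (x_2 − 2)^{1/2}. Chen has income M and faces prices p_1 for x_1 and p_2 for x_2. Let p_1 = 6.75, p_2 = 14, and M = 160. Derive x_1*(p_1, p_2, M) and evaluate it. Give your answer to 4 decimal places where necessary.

x_1* = 15.7778

MRS = (x_2−2)/(x_1−12). Tangency with p_1/p_2 gives x_2−2 = (p_1/p_2)·(x_1−12).
Substituting into the budget: x_1* = 12 + 0.5·(M − 12·p_1 − 2·p_2)/p_1, and x_2* = 2 + 0.5·(…)/p_2.
Discretionary income = 160 − 12·6.75 − 2·14 = 51; x_1* = 12 + 0.5·51/6.75 = 15.7778.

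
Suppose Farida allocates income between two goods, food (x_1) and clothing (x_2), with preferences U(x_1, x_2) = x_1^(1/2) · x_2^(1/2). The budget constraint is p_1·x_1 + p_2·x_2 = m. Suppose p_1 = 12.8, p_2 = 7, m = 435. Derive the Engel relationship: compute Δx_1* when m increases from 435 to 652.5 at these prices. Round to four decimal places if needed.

The MRS is x_2/x_1. Set MRS = p_1/p_2.
So 0.5·p_2·x_2 = 0.5·p_1·x_1; combined with the budget, a share 0.5 of income goes to x_1.
Demand: x_1*(p_1,p_2,m) = 0.5·m/p_1 and x_2* = 0.5·m/p_2.
At p_1=12.8, p_2=7, m=435: x_1* = 0.5·435/12.8 = 16.9922.
At m' = 652.5: x_1* = 25.4883. Change: 25.4883 − 16.9922 = 8.4961.

Δx_1* = 8.4961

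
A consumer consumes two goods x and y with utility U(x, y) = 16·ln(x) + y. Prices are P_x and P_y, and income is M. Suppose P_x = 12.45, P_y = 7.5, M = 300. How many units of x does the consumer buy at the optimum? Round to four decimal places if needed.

x* = 9.6386

MU_x = 16/x, MU_y = 1. Tangency: 16/x = P_x/P_y.
So x*(P_x,P_y) = 16·P_y/P_x, independent of income; and y* = (M − 16·P_y)/P_y.
At the given prices: x* = 16·7.5/12.45 = 9.6386.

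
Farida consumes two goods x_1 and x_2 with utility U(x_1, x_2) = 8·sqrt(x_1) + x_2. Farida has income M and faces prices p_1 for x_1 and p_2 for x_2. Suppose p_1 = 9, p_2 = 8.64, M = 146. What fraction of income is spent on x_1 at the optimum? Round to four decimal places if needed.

share on x_1 = 0.909

Solve: √x_1 = 4·p_2/p_1, so x_1*(p_1,p_2) = (4·p_2/p_1)², and x_2* = (M − p_1·x_1*)/p_2.
Plugging in: x_1* = (4·8.64/9)² = 14.7456, x_2* = 1.5381.
Expenditure on x_1: 9·14.7456 = 132.7104; share = 0.909.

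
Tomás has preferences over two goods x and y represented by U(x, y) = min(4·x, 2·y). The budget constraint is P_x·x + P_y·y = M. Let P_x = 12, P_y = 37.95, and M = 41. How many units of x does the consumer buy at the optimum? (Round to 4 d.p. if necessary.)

x* = 0.4664

Leontief preferences: the optimum is at the kink where x/2 = y/4, i.e. y = 2·x.
Budget: P_x·x + P_y·2·x = M, so (2·P_x + 4·P_y)·x = 2·M.
Demand: x*(P_x,P_y,M) = 2·M/(2·P_x + 4·P_y), y* = 4·M/(2·P_x + 4·P_y).
Here 2·12 + 4·37.95 = 175.8, giving x* = 0.4664.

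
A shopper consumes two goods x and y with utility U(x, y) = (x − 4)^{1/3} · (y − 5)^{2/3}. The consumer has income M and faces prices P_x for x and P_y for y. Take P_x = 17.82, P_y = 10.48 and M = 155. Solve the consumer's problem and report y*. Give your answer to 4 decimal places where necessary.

Substituting into the budget: x* = 4 + 1/3·(M − 4·P_x − 5·P_y)/P_x, and y* = 5 + 2/3·(…)/P_y.
Discretionary income = 155 − 4·17.82 − 5·10.48 = 31.32; y* = 5 + 2/3·31.32/10.48 = 6.9924.

y* = 6.9924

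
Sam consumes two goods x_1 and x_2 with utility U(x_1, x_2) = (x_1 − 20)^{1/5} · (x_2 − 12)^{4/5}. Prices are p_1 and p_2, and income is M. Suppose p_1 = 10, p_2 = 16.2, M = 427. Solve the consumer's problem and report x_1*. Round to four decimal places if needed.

This is Cobb-Douglas in (x_1−20, x_2−12): tangency gives 0.2·p_2·(x_2−12) = 0.8·p_1·(x_1−20).
Substituting into the budget: x_1* = 20 + 0.2·(M − 20·p_1 − 12·p_2)/p_1, and x_2* = 12 + 0.8·(…)/p_2.
Discretionary income = 427 − 20·10 − 12·16.2 = 32.6; x_1* = 20 + 0.2·32.6/10 = 20.652.

x_1* = 20.652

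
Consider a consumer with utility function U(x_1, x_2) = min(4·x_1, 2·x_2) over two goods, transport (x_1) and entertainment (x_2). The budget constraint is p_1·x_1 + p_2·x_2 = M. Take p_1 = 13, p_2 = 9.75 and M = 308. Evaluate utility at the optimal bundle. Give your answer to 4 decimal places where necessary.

Leontief preferences: the optimum is at the kink where x_1/2 = x_2/4, i.e. x_2 = 2·x_1.
Budget: p_1·x_1 + p_2·2·x_1 = M, so (2·p_1 + 4·p_2)·x_1 = 2·M.
Demand: x_1*(p_1,p_2,M) = 2·M/(2·p_1 + 4·p_2), x_2* = 4·M/(2·p_1 + 4·p_2).
Here 2·13 + 4·9.75 = 65, giving x_1* = 9.4769 and x_2* = 18.9538.
Utility at the optimum: U(9.4769, 18.9538) = 37.9077.

V = 37.9077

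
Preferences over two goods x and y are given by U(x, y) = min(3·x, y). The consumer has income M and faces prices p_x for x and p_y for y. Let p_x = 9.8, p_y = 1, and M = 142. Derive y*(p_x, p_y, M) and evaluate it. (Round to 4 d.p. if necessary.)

y* = 33.2812

Leontief preferences: the optimum is at the kink where x/1 = y/3, i.e. y = 3·x.
Budget: p_x·x + p_y·3·x = M, so (p_x + 3·p_y)·x = M.
Demand: x*(p_x,p_y,M) = M/(p_x + 3·p_y), y* = 3·M/(p_x + 3·p_y).
Here 9.8 + 3·1 = 12.8, giving y* = 33.2812.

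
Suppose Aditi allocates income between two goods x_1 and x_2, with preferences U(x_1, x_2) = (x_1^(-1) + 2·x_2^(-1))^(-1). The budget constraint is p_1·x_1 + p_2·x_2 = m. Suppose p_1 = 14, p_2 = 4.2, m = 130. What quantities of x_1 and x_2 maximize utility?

MRS = MU_x_1/MU_x_2 = (1/2)·(x_2/x_1)^(2). Set equal to p_1/p_2.
Hence x_2/x_1 = (2·p_1/p_2)^(1/(2)), i.e. raised to the 0.5 power.
Substitute x_2 = (x_2/x_1)·x_1 into the budget: x_1* = m/(p_1 + p_2·(x_2/x_1)).
Numerically x_2/x_1 = 2.581989, so x_1* = 130/(14 + 4.2·2.581989) = 5.2326 and x_2* = 2.581989·5.2326 = 13.5105.

x_1* = 5.2326, x_2* = 13.5105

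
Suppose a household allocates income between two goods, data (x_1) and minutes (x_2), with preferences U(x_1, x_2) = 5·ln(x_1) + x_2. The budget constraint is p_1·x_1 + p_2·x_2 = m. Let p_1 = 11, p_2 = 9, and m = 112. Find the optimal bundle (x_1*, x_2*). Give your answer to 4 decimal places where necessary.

MU_x_1 = 5/x_1, MU_x_2 = 1. Tangency: 5/x_1 = p_1/p_2.
So x_1*(p_1,p_2) = 5·p_2/p_1, independent of income; and x_2* = (m − 5·p_2)/p_2.
At the given prices: x_1* = 5·9/11 = 4.0909, and x_2* = 7.4444.

x_1* = 4.0909, x_2* = 7.4444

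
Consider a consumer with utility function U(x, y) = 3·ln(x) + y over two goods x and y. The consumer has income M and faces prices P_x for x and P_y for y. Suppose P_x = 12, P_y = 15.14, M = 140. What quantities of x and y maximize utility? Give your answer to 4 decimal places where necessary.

x* = 3.785, y* = 6.247

Set MRS = P_x/P_y: (3/x)/1 = P_x/P_y.
So x*(P_x,P_y) = 3·P_y/P_x, independent of income; and y* = (M − 3·P_y)/P_y.
At the given prices: x* = 3·15.14/12 = 3.785, and y* = 6.247.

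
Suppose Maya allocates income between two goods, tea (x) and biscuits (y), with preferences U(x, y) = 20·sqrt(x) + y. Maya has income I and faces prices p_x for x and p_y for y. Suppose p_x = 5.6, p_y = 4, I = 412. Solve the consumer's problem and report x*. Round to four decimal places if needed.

x* = 51.0204

Set MRS = p_x/p_y: 10·x^(−1/2) = p_x/p_y.
Thus x* = (10·p_y/p_x)² — independent of I — with the rest of income spent on y.
Plugging in: x* = (10·4/5.6)² = 51.0204.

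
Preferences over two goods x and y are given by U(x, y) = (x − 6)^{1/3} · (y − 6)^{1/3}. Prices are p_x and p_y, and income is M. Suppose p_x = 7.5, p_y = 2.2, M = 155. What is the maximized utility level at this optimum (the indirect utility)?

V = 5.2168

Let x' = x−6, y' = y−6. MRS = y'/x' = p_x/p_y.
Substituting into the budget: x* = 6 + 0.5·(M − 6·p_x − 6·p_y)/p_x, and y* = 6 + 0.5·(…)/p_y.
Discretionary income = 155 − 6·7.5 − 6·2.2 = 96.8; x* = 6 + 0.5·96.8/7.5 = 12.4533; y* = 6 + 0.5·96.8/2.2 = 28.
Utility at the optimum: U(12.4533, 28) = 5.2168.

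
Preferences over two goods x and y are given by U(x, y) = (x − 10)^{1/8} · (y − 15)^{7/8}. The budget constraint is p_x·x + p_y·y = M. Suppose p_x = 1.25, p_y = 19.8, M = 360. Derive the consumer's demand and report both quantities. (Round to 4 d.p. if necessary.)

x* = 15.05, y* = 17.2317

Discretionary income = 360 − 10·1.25 − 15·19.8 = 50.5; x* = 10 + 0.125·50.5/1.25 = 15.05; y* = 15 + 0.875·50.5/19.8 = 17.2317.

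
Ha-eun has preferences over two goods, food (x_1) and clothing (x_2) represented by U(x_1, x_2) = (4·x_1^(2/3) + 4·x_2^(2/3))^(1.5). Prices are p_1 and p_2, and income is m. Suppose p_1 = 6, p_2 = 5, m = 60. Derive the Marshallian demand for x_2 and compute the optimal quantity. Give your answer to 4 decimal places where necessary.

MRS = MU_x_1/MU_x_2 = (x_2/x_1)^(1/3). Set equal to p_1/p_2.
Hence x_2/x_1 = (p_1/p_2)^(1/(1/3)), i.e. raised to the 3 power.
With the ratio pinned down, the budget gives x_1* = m/(p_1 + p_2·(x_2/x_1)) and x_2* = (x_2/x_1)·x_1*.
Numerically x_2/x_1 = 1.728, so x_1* = 60/(6 + 5·1.728) = 4.0984 and x_2* = 1.728·4.0984 = 7.082.

x_2* = 7.082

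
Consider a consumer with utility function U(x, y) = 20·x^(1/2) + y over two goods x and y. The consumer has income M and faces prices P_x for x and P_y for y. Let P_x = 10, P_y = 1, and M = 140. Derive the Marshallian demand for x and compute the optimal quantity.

Solve: √x = 10·P_y/P_x, so x*(P_x,P_y) = (10·P_y/P_x)², and y* = (M − P_x·x*)/P_y.
Plugging in: x* = (10·1/10)² = 1.

x* = 1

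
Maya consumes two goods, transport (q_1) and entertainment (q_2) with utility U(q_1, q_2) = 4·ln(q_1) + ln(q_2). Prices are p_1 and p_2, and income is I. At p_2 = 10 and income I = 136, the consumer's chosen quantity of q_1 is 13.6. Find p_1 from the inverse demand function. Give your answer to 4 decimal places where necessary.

Tangency: MRS = 4·q_2/q_1 = p_1/p_2.
So 4·p_2·q_2 = p_1·q_1; combined with the budget, a share 0.8 of income goes to q_1.
Demand: q_1*(p_1,p_2,I) = 0.8·I/p_1 and q_2* = 0.2·I/p_2.
Set q_1* = 13.6 in the demand function and solve for p_1: p_1 = 8.

p_1 = 8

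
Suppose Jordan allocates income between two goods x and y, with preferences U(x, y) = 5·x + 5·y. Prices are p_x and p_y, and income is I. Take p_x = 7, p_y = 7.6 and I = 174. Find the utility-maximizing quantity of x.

x* = 24.8571

Linear utility — the consumer picks whichever good has higher MU/price: 5/7 = 0.7143 vs 5/7.6 = 0.6579.
x gives more utility per dollar, so spend all income on x: x* = I/p_x, y* = 0.
Numerically: x* = 24.8571, y* = 0.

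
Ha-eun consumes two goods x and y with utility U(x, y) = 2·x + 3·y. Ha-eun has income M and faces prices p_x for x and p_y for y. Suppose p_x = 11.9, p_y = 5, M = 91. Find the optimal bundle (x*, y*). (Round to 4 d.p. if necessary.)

y gives more utility per dollar, so spend all income on y: y* = M/p_y, x* = 0.
Numerically: x* = 0, y* = 18.2.

x* = 0, y* = 18.2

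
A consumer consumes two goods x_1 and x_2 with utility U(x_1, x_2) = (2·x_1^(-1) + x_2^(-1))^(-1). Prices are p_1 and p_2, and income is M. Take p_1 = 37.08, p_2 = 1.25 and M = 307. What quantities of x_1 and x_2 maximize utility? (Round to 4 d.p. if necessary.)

x_1* = 7.328, x_2* = 28.2219

MU_x_1 ∝ 2·x_1^(-2), MU_x_2 ∝ x_2^(-2), so MRS = 2·(x_2/x_1)^(2) = p_1/p_2.
Solve for the ratio: x_2/x_1 = [(1/2)·p_1/p_2]^(0.5).
With the ratio pinned down, the budget gives x_1* = M/(p_1 + p_2·(x_2/x_1)) and x_2* = (x_2/x_1)·x_1*.
Numerically x_2/x_1 = 3.851234, so x_1* = 307/(37.08 + 1.25·3.851234) = 7.328 and x_2* = 3.851234·7.328 = 28.2219.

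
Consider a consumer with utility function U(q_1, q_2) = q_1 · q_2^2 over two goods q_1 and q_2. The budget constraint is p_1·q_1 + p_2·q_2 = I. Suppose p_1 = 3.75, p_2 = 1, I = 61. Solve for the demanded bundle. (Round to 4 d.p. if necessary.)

Tangency: MRS = (1/2)·q_2/q_1 = p_1/p_2.
Rearranging, p_2·q_2 = 2·p_1·q_1. Substituting into the budget gives p_1·q_1·(1 + 2) = I.
Demand: q_1*(p_1,p_2,I) = 1/3·I/p_1 and q_2* = 2/3·I/p_2.
At p_1=3.75, p_2=1, I=61: q_1* = 1/3·61/3.75 = 5.4222, q_2* = 40.6667.

q_1* = 5.4222, q_2* = 40.6667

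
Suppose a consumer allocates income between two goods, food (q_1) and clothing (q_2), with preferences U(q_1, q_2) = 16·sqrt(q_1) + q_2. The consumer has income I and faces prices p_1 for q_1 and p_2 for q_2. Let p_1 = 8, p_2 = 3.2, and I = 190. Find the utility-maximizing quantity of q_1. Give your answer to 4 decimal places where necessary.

q_1* = 10.24

Utility is quasi-linear in q_2; the FOC for q_1 is 8/√q_1 = p_1/p_2.
Solve: √q_1 = 8·p_2/p_1, so q_1*(p_1,p_2) = (8·p_2/p_1)², and q_2* = (I − p_1·q_1*)/p_2.
Plugging in: q_1* = (8·3.2/8)² = 10.24.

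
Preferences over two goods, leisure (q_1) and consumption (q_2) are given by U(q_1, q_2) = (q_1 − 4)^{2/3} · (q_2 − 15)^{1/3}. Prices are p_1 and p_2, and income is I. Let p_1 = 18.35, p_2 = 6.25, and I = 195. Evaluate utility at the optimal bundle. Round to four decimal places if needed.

After buying the subsistence bundle (4, 15), a share 2/3 of the remaining income goes to q_1: q_1* = 4 + 2/3·(I − 4p_1 − 15p_2)/p_1.
Discretionary income = 195 − 4·18.35 − 15·6.25 = 27.85; q_1* = 4 + 2/3·27.85/18.35 = 5.0118; q_2* = 15 + 1/3·27.85/6.25 = 16.4853.
Utility at the optimum: U(5.0118, 16.4853) = 1.1499.

V = 1.1499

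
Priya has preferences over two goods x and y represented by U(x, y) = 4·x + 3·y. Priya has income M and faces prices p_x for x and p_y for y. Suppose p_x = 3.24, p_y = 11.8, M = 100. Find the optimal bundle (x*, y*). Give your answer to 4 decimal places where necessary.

Linear utility — the consumer picks whichever good has higher MU/price: 4/3.24 = 1.2346 vs 3/11.8 = 0.2542.
x gives more utility per dollar, so spend all income on x: x* = M/p_x, y* = 0.
Numerically: x* = 30.8642, y* = 0.

x* = 30.8642, y* = 0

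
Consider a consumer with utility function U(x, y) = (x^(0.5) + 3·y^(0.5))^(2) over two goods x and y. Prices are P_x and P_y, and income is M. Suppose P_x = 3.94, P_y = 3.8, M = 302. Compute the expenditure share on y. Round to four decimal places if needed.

From the CES first-order condition, (1/3)·(y/x)^(0.5) = P_x/P_y.
Solve for the ratio: y/x = [3·P_x/P_y]^(2).
Substitute y = (y/x)·x into the budget: x* = M/(P_x + P_y·(y/x)).
Numerically y/x = 9.675374, so x* = 302/(3.94 + 3.8·9.675374) = 7.419 and y* = 9.675374·7.419 = 71.7814.
Expenditure on y: 3.8·71.7814 = 272.7692; share = 0.9032.

share on y = 0.9032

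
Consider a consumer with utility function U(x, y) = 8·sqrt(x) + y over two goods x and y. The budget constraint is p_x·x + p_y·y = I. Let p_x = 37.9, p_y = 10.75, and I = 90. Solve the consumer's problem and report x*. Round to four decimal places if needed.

x* = 1.2872

Plugging in: x* = (4·10.75/37.9)² = 1.2872.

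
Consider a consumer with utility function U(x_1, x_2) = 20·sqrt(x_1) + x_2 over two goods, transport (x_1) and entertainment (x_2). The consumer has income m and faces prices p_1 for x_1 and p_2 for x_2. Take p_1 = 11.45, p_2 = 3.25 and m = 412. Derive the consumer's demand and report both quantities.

x_1* = 8.0567, x_2* = 98.385

Utility is quasi-linear in x_2; the FOC for x_1 is 10/√x_1 = p_1/p_2.
Solve: √x_1 = 10·p_2/p_1, so x_1*(p_1,p_2) = (10·p_2/p_1)², and x_2* = (m − p_1·x_1*)/p_2.
Plugging in: x_1* = (10·3.25/11.45)² = 8.0567, x_2* = 98.385.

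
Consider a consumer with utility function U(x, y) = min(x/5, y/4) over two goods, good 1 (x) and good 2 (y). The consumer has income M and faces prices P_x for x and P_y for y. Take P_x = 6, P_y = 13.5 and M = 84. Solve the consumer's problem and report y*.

Demand: x*(P_x,P_y,M) = 5·M/(5·P_x + 4·P_y), y* = 4·M/(5·P_x + 4·P_y).
Here 5·6 + 4·13.5 = 84, giving y* = 4.

y* = 4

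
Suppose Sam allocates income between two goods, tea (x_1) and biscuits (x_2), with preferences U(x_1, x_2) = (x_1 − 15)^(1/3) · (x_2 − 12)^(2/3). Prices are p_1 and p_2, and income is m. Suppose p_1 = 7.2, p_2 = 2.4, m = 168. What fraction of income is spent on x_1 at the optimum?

share on x_1 = 0.7048

MRS = (1/2)·(x_2−12)/(x_1−15). Tangency with p_1/p_2 gives x_2−12 = 2·(p_1/p_2)·(x_1−15).
Substituting into the budget: x_1* = 15 + 1/3·(m − 15·p_1 − 12·p_2)/p_1, and x_2* = 12 + 2/3·(…)/p_2.
Discretionary income = 168 − 15·7.2 − 12·2.4 = 31.2; x_1* = 15 + 1/3·31.2/7.2 = 16.4444; x_2* = 12 + 2/3·31.2/2.4 = 20.6667.
Expenditure on x_1: 7.2·16.4444 = 118.4; share = 0.7048.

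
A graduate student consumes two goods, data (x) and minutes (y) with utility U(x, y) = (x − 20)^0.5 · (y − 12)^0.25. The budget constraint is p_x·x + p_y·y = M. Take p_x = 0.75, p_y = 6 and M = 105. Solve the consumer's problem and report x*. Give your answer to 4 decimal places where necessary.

This is Cobb-Douglas in (x−20, y−12): tangency gives 0.5·p_y·(y−12) = 0.25·p_x·(x−20).
Substituting into the budget: x* = 20 + 2/3·(M − 20·p_x − 12·p_y)/p_x, and y* = 12 + 1/3·(…)/p_y.
Discretionary income = 105 − 20·0.75 − 12·6 = 18; x* = 20 + 2/3·18/0.75 = 36.

x* = 36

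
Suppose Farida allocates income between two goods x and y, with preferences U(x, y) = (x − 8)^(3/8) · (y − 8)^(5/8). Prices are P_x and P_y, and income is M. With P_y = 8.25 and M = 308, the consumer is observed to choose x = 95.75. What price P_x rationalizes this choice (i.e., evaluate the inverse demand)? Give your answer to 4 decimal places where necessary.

P_x = 1

This is Cobb-Douglas in (x−8, y−8): tangency gives 0.375·P_y·(y−8) = 0.625·P_x·(x−8).
After buying the subsistence bundle (8, 8), a share 0.375 of the remaining income goes to x: x* = 8 + 0.375·(M − 8P_x − 8P_y)/P_x.
Set x* = 95.75 in the demand function and solve for P_x: P_x = 1.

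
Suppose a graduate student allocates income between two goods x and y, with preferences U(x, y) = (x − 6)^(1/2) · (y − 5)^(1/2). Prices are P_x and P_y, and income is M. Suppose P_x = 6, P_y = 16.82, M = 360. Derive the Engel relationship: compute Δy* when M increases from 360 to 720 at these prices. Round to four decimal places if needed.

Δy* = 10.7015

MRS = (y−5)/(x−6). Tangency with P_x/P_y gives y−5 = (P_x/P_y)·(x−6).
Substituting into the budget: x* = 6 + 0.5·(M − 6·P_x − 5·P_y)/P_x, and y* = 5 + 0.5·(…)/P_y.
Discretionary income = 360 − 6·6 − 5·16.82 = 239.9; y* = 5 + 0.5·239.9/16.82 = 12.1314.
At M' = 720: y* = 22.8329. Change: 22.8329 − 12.1314 = 10.7015.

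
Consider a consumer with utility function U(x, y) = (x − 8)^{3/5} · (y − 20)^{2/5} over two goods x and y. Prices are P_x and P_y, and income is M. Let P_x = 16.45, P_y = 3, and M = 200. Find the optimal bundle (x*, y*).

x* = 8.3064, y* = 21.12

MRS = (3/2)·(y−20)/(x−8). Tangency with P_x/P_y gives y−20 = (2/3)·(P_x/P_y)·(x−8).
After buying the subsistence bundle (8, 20), a share 0.6 of the remaining income goes to x: x* = 8 + 0.6·(M − 8P_x − 20P_y)/P_x.
Discretionary income = 200 − 8·16.45 − 20·3 = 8.4; x* = 8 + 0.6·8.4/16.45 = 8.3064; y* = 20 + 0.4·8.4/3 = 21.12.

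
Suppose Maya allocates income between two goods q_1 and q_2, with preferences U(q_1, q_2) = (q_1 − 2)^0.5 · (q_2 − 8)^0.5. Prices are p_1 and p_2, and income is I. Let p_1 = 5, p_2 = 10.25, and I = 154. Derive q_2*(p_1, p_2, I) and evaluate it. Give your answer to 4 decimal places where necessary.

This is Cobb-Douglas in (q_1−2, q_2−8): tangency gives 0.5·p_2·(q_2−8) = 0.5·p_1·(q_1−2).
Substituting into the budget: q_1* = 2 + 0.5·(I − 2·p_1 − 8·p_2)/p_1, and q_2* = 8 + 0.5·(…)/p_2.
Discretionary income = 154 − 2·5 − 8·10.25 = 62; q_2* = 8 + 0.5·62/10.25 = 11.0244.

q_2* = 11.0244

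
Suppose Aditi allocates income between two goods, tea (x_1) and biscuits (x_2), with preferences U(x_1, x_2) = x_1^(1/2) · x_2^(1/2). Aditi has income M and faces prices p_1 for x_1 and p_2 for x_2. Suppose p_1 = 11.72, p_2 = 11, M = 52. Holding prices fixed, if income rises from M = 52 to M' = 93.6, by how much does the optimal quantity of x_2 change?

MU_x_1/MU_x_2 = (0.5·x_2)/(0.5·x_1); tangency sets this equal to p_1/p_2.
Rearranging, p_2·x_2 = p_1·x_1. Substituting into the budget gives p_1·x_1·(1 + 1) = M.
Demand: x_1*(p_1,p_2,M) = 0.5·M/p_1 and x_2* = 0.5·M/p_2.
At p_1=11.72, p_2=11, M=52: x_2* = 0.5·52/11 = 2.3636.
At M' = 93.6: x_2* = 4.2545. Change: 4.2545 − 2.3636 = 1.8909.

Δx_2* = 1.8909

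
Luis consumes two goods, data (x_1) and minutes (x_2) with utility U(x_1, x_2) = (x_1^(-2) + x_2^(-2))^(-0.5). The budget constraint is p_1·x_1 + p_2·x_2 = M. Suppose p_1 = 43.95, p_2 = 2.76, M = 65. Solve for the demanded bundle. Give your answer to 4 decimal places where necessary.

MRS = MU_x_1/MU_x_2 = (x_2/x_1)^(3). Set equal to p_1/p_2.
Solve for the ratio: x_2/x_1 = [p_1/p_2]^(1/3).
Substitute x_2 = (x_2/x_1)·x_1 into the budget: x_1* = M/(p_1 + p_2·(x_2/x_1)).
Numerically x_2/x_1 = 2.515841, so x_1* = 65/(43.95 + 2.76·2.515841) = 1.2772 and x_2* = 2.515841·1.2772 = 3.2132.

x_1* = 1.2772, x_2* = 3.2132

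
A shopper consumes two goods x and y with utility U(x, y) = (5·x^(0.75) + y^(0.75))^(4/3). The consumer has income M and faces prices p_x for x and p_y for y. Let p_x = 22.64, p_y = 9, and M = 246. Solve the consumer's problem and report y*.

y* = 0.6789

From the CES first-order condition, 5·(y/x)^(0.25) = p_x/p_y.
Solve for the ratio: y/x = [(1/5)·p_x/p_y]^(4).
With the ratio pinned down, the budget gives x* = M/(p_x + p_y·(y/x)) and y* = (y/x)·x*.
Numerically y/x = 0.06407, so x* = 246/(22.64 + 9·0.06407) = 10.5959 and y* = 0.06407·10.5959 = 0.6789.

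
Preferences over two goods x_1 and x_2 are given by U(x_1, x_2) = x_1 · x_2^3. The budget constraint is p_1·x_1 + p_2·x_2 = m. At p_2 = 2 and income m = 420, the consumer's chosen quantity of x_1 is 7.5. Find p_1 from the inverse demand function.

p_1 = 14

MU_x_1/MU_x_2 = (x_2)/(3·x_1); tangency sets this equal to p_1/p_2.
So p_2·x_2 = 3·p_1·x_1; combined with the budget, a share 0.25 of income goes to x_1.
Demand: x_1*(p_1,p_2,m) = 0.25·m/p_1 and x_2* = 0.75·m/p_2.
Set x_1* = 7.5 in the demand function and solve for p_1: p_1 = 14.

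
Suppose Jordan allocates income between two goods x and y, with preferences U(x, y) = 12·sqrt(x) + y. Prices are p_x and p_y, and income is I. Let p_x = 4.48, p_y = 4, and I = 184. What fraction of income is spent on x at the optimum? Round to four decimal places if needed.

Set MRS = p_x/p_y: 6·x^(−1/2) = p_x/p_y.
Solve: √x = 6·p_y/p_x, so x*(p_x,p_y) = (6·p_y/p_x)², and y* = (I − p_x·x*)/p_y.
Plugging in: x* = (6·4/4.48)² = 28.699, y* = 13.8571.
Expenditure on x: 4.48·28.699 = 128.5714; share = 0.6988.

share on x = 0.6988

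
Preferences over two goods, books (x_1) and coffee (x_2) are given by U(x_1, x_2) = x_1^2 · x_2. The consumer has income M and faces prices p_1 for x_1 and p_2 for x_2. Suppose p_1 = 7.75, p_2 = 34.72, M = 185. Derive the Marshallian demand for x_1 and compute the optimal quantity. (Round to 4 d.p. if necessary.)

The MRS is 2·x_2/x_1. Set MRS = p_1/p_2.
So 2·p_2·x_2 = p_1·x_1; combined with the budget, a share 2/3 of income goes to x_1.
Demand: x_1*(p_1,p_2,M) = 2/3·M/p_1 and x_2* = 1/3·M/p_2.
At p_1=7.75, p_2=34.72, M=185: x_1* = 2/3·185/7.75 = 15.914.

x_1* = 15.914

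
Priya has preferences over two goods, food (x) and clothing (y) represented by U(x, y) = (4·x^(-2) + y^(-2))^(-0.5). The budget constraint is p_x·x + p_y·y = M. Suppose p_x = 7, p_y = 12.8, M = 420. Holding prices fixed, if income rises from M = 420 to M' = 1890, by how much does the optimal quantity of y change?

MU_x ∝ 4·x^(-3), MU_y ∝ y^(-3), so MRS = 4·(y/x)^(3) = p_x/p_y.
Solve for the ratio: y/x = [(1/4)·p_x/p_y]^(1/3).
With the ratio pinned down, the budget gives x* = M/(p_x + p_y·(y/x)) and y* = (y/x)·x*.
Numerically y/x = 0.515161, so x* = 420/(7 + 12.8·0.515161) = 30.8959 and y* = 0.515161·30.8959 = 15.9163.
At M' = 1890: y* = 71.6235. Change: 71.6235 − 15.9163 = 55.7072.

Δy* = 55.7072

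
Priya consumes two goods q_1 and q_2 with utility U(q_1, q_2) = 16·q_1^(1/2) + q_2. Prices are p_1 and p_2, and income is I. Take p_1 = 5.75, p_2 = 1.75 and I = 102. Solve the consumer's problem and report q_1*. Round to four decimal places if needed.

q_1* = 5.9282

Utility is quasi-linear in q_2; the FOC for q_1 is 8/√q_1 = p_1/p_2.
Solve: √q_1 = 8·p_2/p_1, so q_1*(p_1,p_2) = (8·p_2/p_1)², and q_2* = (I − p_1·q_1*)/p_2.
Plugging in: q_1* = (8·1.75/5.75)² = 5.9282.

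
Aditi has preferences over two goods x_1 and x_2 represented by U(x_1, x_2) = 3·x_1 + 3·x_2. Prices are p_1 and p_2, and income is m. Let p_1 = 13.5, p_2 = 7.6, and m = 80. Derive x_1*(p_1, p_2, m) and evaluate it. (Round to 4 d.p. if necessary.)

x_1* = 0

Linear utility — the consumer picks whichever good has higher MU/price: 3/13.5 = 0.2222 vs 3/7.6 = 0.3947.
x_2 gives more utility per dollar, so spend all income on x_2: x_2* = m/p_2, x_1* = 0.
Numerically: x_1* = 0, x_2* = 10.5263.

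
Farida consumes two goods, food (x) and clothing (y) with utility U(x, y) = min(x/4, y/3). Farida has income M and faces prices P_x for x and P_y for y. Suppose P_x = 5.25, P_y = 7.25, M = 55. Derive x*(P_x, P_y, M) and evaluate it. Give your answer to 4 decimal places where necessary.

x* = 5.1462

Leontief preferences: the optimum is at the kink where x/4 = y/3, i.e. y = (3/4)·x.
Budget: P_x·x + P_y·(3/4)·x = M, so (4·P_x + 3·P_y)·x = 4·M.
Demand: x*(P_x,P_y,M) = 4·M/(4·P_x + 3·P_y), y* = 3·M/(4·P_x + 3·P_y).
Here 4·5.25 + 3·7.25 = 42.75, giving x* = 5.1462.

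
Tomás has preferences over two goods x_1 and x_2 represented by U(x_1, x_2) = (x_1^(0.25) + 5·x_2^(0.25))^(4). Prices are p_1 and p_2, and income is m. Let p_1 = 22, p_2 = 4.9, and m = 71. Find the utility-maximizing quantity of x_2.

MU_x_1 ∝ x_1^(-0.75), MU_x_2 ∝ 5·x_2^(-0.75), so MRS = (1/5)·(x_2/x_1)^(0.75) = p_1/p_2.
Hence x_2/x_1 = (5·p_1/p_2)^(1/(0.75)), i.e. raised to the 4/3 power.
With the ratio pinned down, the budget gives x_1* = m/(p_1 + p_2·(x_2/x_1)) and x_2* = (x_2/x_1)·x_1*.
Numerically x_2/x_1 = 63.327956, so x_1* = 71/(22 + 4.9·63.327956) = 0.2137 and x_2* = 63.327956·0.2137 = 13.5305.

x_2* = 13.5305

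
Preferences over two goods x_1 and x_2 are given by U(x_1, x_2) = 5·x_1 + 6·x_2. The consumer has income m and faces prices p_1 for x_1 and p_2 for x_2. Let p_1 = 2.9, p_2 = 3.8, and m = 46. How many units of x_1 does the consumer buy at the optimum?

Linear utility — the consumer picks whichever good has higher MU/price: 5/2.9 = 1.7241 vs 6/3.8 = 1.5789.
x_1 gives more utility per dollar, so spend all income on x_1: x_1* = m/p_1, x_2* = 0.
Numerically: x_1* = 15.8621, x_2* = 0.

x_1* = 15.8621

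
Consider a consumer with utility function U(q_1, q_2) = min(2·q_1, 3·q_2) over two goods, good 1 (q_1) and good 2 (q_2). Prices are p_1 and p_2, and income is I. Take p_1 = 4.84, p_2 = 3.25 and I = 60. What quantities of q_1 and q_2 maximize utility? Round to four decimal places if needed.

q_1* = 8.5633, q_2* = 5.7088

With perfect complements, no substitution: consume in ratio q_1:q_2 = 3:2.
Budget: p_1·q_1 + p_2·(2/3)·q_1 = I, so (3·p_1 + 2·p_2)·q_1 = 3·I.
Demand: q_1*(p_1,p_2,I) = 3·I/(3·p_1 + 2·p_2), q_2* = 2·I/(3·p_1 + 2·p_2).
Here 3·4.84 + 2·3.25 = 21.02, giving q_1* = 8.5633 and q_2* = 5.7088.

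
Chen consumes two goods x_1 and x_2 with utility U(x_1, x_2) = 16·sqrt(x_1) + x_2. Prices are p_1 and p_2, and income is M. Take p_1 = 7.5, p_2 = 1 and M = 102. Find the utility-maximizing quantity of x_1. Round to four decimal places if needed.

Solve: √x_1 = 8·p_2/p_1, so x_1*(p_1,p_2) = (8·p_2/p_1)², and x_2* = (M − p_1·x_1*)/p_2.
Plugging in: x_1* = (8·1/7.5)² = 1.1378.

x_1* = 1.1378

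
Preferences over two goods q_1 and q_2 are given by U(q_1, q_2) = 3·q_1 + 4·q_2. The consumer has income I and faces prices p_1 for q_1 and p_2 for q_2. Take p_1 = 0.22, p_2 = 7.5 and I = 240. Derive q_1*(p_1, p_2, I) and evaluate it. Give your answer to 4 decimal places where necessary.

Perfect substitutes: compare marginal utility per dollar. 3/p_1 vs 4/p_2 → 13.6364 vs 0.5333.
q_1 gives more utility per dollar, so spend all income on q_1: q_1* = I/p_1, q_2* = 0.
Numerically: q_1* = 1090.9091, q_2* = 0.

q_1* = 1090.9091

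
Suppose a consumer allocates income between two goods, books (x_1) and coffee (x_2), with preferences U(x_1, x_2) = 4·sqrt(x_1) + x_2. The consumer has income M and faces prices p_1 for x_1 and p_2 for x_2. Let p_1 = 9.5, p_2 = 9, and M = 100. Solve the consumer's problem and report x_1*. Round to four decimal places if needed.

Utility is quasi-linear in x_2; the FOC for x_1 is 2/√x_1 = p_1/p_2.
Solve: √x_1 = 2·p_2/p_1, so x_1*(p_1,p_2) = (2·p_2/p_1)², and x_2* = (M − p_1·x_1*)/p_2.
Plugging in: x_1* = (2·9/9.5)² = 3.59.

x_1* = 3.59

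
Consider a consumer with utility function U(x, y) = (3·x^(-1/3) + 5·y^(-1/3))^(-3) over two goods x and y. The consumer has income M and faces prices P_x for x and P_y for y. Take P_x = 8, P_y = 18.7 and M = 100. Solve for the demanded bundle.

MU_x ∝ 3·x^(-4/3), MU_y ∝ 5·y^(-4/3), so MRS = (3/5)·(y/x)^(4/3) = P_x/P_y.
Solve for the ratio: y/x = [(5/3)·P_x/P_y]^(0.75).
Substitute y = (y/x)·x into the budget: x* = M/(P_x + P_y·(y/x)).
Numerically y/x = 0.775931, so x* = 100/(8 + 18.7·0.775931) = 4.4425 and y* = 0.775931·4.4425 = 3.4471.

x* = 4.4425, y* = 3.4471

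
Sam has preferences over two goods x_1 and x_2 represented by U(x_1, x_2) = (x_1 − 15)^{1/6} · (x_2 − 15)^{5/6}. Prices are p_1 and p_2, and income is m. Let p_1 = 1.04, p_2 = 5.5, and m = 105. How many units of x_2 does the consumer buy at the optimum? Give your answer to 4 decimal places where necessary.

x_2* = 16.0455

This is Cobb-Douglas in (x_1−15, x_2−15): tangency gives 1/6·p_2·(x_2−15) = 5/6·p_1·(x_1−15).
After buying the subsistence bundle (15, 15), a share 1/6 of the remaining income goes to x_1: x_1* = 15 + 1/6·(m − 15p_1 − 15p_2)/p_1.
Discretionary income = 105 − 15·1.04 − 15·5.5 = 6.9; x_2* = 15 + 5/6·6.9/5.5 = 16.0455.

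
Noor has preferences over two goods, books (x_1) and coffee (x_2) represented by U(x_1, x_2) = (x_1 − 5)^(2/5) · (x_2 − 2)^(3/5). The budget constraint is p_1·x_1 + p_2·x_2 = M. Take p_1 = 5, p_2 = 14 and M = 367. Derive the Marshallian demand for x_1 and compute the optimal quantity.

x_1* = 30.12

This is Cobb-Douglas in (x_1−5, x_2−2): tangency gives 0.4·p_2·(x_2−2) = 0.6·p_1·(x_1−5).
After buying the subsistence bundle (5, 2), a share 0.4 of the remaining income goes to x_1: x_1* = 5 + 0.4·(M − 5p_1 − 2p_2)/p_1.
Discretionary income = 367 − 5·5 − 2·14 = 314; x_1* = 5 + 0.4·314/5 = 30.12.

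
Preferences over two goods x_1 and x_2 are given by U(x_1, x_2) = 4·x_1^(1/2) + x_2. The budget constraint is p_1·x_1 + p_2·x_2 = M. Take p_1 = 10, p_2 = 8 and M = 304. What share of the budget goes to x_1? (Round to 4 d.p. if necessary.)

MU_x_1 = 2/√x_1, MU_x_2 = 1. Tangency: 2/√x_1 = p_1/p_2.
Thus x_1* = (2·p_2/p_1)² — independent of M — with the rest of income spent on x_2.
Plugging in: x_1* = (2·8/10)² = 2.56, x_2* = 34.8.
Expenditure on x_1: 10·2.56 = 25.6; share = 0.0842.

share on x_1 = 0.0842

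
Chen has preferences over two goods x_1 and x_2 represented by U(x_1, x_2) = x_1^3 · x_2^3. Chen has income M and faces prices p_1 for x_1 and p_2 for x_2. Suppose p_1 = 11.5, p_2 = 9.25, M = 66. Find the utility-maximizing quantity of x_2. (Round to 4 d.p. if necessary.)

The MRS is x_2/x_1. Set MRS = p_1/p_2.
Rearranging, p_2·x_2 = p_1·x_1. Substituting into the budget gives p_1·x_1·(1 + 1) = M.
Demand: x_1*(p_1,p_2,M) = 0.5·M/p_1 and x_2* = 0.5·M/p_2.
At p_1=11.5, p_2=9.25, M=66: x_2* = 0.5·66/9.25 = 3.5676.

x_2* = 3.5676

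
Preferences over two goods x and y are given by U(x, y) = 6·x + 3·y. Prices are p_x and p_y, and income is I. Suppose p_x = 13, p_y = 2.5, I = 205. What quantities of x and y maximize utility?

x* = 0, y* = 82

Linear utility — the consumer picks whichever good has higher MU/price: 6/13 = 0.4615 vs 3/2.5 = 1.2.
y gives more utility per dollar, so spend all income on y: y* = I/p_y, x* = 0.
Numerically: x* = 0, y* = 82.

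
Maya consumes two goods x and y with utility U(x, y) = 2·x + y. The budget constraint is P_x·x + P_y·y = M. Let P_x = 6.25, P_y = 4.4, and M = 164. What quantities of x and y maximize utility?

Linear utility — the consumer picks whichever good has higher MU/price: 2/6.25 = 0.32 vs 1/4.4 = 0.2273.
x gives more utility per dollar, so spend all income on x: x* = M/P_x, y* = 0.
Numerically: x* = 26.24, y* = 0.

x* = 26.24, y* = 0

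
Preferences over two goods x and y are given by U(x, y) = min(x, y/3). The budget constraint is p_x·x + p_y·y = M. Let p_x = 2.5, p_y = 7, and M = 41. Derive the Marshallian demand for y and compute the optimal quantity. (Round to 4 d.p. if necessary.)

Leontief preferences: the optimum is at the kink where x/1 = y/3, i.e. y = 3·x.
Budget: p_x·x + p_y·3·x = M, so (p_x + 3·p_y)·x = M.
Demand: x*(p_x,p_y,M) = M/(p_x + 3·p_y), y* = 3·M/(p_x + 3·p_y).
Here 2.5 + 3·7 = 23.5, giving y* = 5.234.

y* = 5.234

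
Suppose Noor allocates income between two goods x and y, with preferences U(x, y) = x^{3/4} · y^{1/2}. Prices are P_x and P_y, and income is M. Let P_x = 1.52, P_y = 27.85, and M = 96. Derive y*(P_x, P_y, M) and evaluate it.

y* = 1.3788

The MRS is (3/2)·y/x. Set MRS = P_x/P_y.
Rearranging, P_y·y = (2/3)·P_x·x. Substituting into the budget gives P_x·x·(1 + (2/3)) = M.
Demand: x*(P_x,P_y,M) = 0.6·M/P_x and y* = 0.4·M/P_y.
At P_x=1.52, P_y=27.85, M=96: y* = 0.4·96/27.85 = 1.3788.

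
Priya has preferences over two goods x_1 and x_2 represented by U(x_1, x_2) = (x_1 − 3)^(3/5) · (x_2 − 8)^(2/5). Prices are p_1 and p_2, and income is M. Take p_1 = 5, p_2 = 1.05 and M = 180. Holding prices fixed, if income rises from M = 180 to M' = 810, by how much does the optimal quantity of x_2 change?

This is Cobb-Douglas in (x_1−3, x_2−8): tangency gives 0.6·p_2·(x_2−8) = 0.4·p_1·(x_1−3).
Substituting into the budget: x_1* = 3 + 0.6·(M − 3·p_1 − 8·p_2)/p_1, and x_2* = 8 + 0.4·(…)/p_2.
Discretionary income = 180 − 3·5 − 8·1.05 = 156.6; x_2* = 8 + 0.4·156.6/1.05 = 67.6571.
At M' = 810: x_2* = 307.6571. Change: 307.6571 − 67.6571 = 240.

Δx_2* = 240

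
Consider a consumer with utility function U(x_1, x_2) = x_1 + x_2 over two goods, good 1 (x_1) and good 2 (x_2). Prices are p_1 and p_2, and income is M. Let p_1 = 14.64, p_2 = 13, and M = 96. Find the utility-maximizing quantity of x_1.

Perfect substitutes: compare marginal utility per dollar. 1/p_1 vs 1/p_2 → 0.0683 vs 0.0769.
x_2 gives more utility per dollar, so spend all income on x_2: x_2* = M/p_2, x_1* = 0.
Numerically: x_1* = 0, x_2* = 7.3846.

x_1* = 0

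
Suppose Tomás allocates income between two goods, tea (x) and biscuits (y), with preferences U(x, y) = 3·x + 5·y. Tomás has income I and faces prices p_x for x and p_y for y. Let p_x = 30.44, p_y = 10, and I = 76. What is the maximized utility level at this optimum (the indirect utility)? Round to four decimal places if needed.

V = 38

Linear utility — the consumer picks whichever good has higher MU/price: 3/30.44 = 0.0986 vs 5/10 = 0.5.
y gives more utility per dollar, so spend all income on y: y* = I/p_y, x* = 0.
Numerically: x* = 0, y* = 7.6.
Utility at the optimum: U(0, 7.6) = 38.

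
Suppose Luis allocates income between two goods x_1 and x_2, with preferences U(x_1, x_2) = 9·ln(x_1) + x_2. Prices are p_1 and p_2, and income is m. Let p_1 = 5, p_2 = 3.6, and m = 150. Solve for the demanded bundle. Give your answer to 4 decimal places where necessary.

Set MRS = p_1/p_2: (9/x_1)/1 = p_1/p_2.
So x_1*(p_1,p_2) = 9·p_2/p_1, independent of income; and x_2* = (m − 9·p_2)/p_2.
At the given prices: x_1* = 9·3.6/5 = 6.48, and x_2* = 32.6667.

x_1* = 6.48, x_2* = 32.6667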